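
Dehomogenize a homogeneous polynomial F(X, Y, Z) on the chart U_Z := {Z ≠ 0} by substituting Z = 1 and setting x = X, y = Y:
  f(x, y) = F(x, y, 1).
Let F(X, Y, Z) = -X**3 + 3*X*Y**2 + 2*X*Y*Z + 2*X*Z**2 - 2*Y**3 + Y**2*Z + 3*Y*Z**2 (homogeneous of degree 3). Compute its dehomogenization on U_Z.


f(x, y) = -x**3 + 3*x*y**2 + 2*x*y + 2*x - 2*y**3 + y**2 + 3*y

On U_Z we set Z = 1. Each monomial c·X^i·Y^j·Z^k in F becomes c·x^i·y^j·1^k = c·x^i·y^j.
Substituting Z = 1: F(X, Y, 1) = -x**3 + 3*x*y**2 + 2*x*y + 2*x - 2*y**3 + y**2 + 3*y.
Note: deg(f) ≤ deg(F) = 3; strict inequality happens when F is divisible by Z (lost terms).


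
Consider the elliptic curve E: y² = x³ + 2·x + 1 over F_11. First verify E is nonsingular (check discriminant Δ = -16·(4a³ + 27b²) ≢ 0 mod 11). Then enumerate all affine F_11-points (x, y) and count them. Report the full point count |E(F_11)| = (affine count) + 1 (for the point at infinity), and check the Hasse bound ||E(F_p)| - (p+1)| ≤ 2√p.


Affine points = {(0, 1), (0, 10), (1, 2), (1, 9), (3, 1), (3, 10), (5, 2), (5, 9), (6, 3), (6, 8), (8, 1), (8, 10), (9, 0), (10, 3), (10, 8)}; affine count = 15; |E(F_11)| = 16.

Discriminant check: Δ ∝ 4a³ + 27b² = 4·2³ + 27·1² = 4·8 + 27·1 ≡ 4 (mod 11). Nonzero ⇒ E is nonsingular.
For each x ∈ F_11, compute rhs = x³ + 2·x + 1 mod 11, then count y ∈ F_11 with y² ≡ rhs.
  x = 0: rhs = 1, matching y values: 1, 10 (2 points).
  x = 1: rhs = 4, matching y values: 2, 9 (2 points).
  x = 2: rhs = 2, matching y values: none (0 points).
  x = 3: rhs = 1, matching y values: 1, 10 (2 points).
  x = 4: rhs = 7, matching y values: none (0 points).
  x = 5: rhs = 4, matching y values: 2, 9 (2 points).
  x = 6: rhs = 9, matching y values: 3, 8 (2 points).
  x = 7: rhs = 6, matching y values: none (0 points).
  x = 8: rhs = 1, matching y values: 1, 10 (2 points).
  x = 9: rhs = 0, matching y values: 0 (1 points).
  x = 10: rhs = 9, matching y values: 3, 8 (2 points).
Total affine count: 15.
Full point count |E(F_11)| = 15 + 1 = 16.
Hasse bound: |16 − (11+1)| = |4| = 4 ≤ 2√11 ≈ 6.6332 ✓.


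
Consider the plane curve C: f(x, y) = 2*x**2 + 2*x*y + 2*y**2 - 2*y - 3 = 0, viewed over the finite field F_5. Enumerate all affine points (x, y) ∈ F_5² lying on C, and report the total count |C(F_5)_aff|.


Affine F_5-points: {(2, 0), (2, 4), (3, 0), (3, 3), (4, 3), (4, 4)}; count = 6.

For each of the 25 pairs (x, y) ∈ F_5², evaluate f(x, y) mod 5. Record the zeros.
  x = 0: [0↦2, 1↦2, 2↦1, 3↦4, 4↦1]  zeros at y ∈ ∅
  x = 1: [0↦4, 1↦1, 2↦2, 3↦2, 4↦1]  zeros at y ∈ ∅
  x = 2: [0↦0, 1↦4, 2↦2, 3↦4, 4↦0]  zeros at y ∈ {0, 4}
  x = 3: [0↦0, 1↦1, 2↦1, 3↦0, 4↦3]  zeros at y ∈ {0, 3}
  x = 4: [0↦4, 1↦2, 2↦4, 3↦0, 4↦0]  zeros at y ∈ {3, 4}
Collecting zeros: affine points = {(2, 0), (2, 4), (3, 0), (3, 3), (4, 3), (4, 4)}.
Total count |C(F_5)_aff| = 6.


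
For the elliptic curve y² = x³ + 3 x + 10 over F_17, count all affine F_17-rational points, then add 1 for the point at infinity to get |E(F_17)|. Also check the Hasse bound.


Affine points = {(4, 1), (4, 16), (7, 0), (8, 6), (8, 11), (9, 1), (9, 16), (13, 6), (13, 11), (14, 5), (14, 12), (15, 8), (15, 9)}; affine count = 13; |E(F_17)| = 14.

Discriminant check: Δ ∝ 4a³ + 27b² = 4·3³ + 27·10² = 4·27 + 27·100 ≡ 3 (mod 17). Nonzero ⇒ E is nonsingular.
For each x ∈ F_17, compute rhs = x³ + 3·x + 10 mod 17, then count y ∈ F_17 with y² ≡ rhs.
  x = 0: rhs = 10, matching y values: none (0 points).
  x = 1: rhs = 14, matching y values: none (0 points).
  x = 2: rhs = 7, matching y values: none (0 points).
  x = 3: rhs = 12, matching y values: none (0 points).
  x = 4: rhs = 1, matching y values: 1, 16 (2 points).
  x = 5: rhs = 14, matching y values: none (0 points).
  x = 6: rhs = 6, matching y values: none (0 points).
  x = 7: rhs = 0, matching y values: 0 (1 points).
  x = 8: rhs = 2, matching y values: 6, 11 (2 points).
  x = 9: rhs = 1, matching y values: 1, 16 (2 points).
  x = 10: rhs = 3, matching y values: none (0 points).
  x = 11: rhs = 14, matching y values: none (0 points).
  x = 12: rhs = 6, matching y values: none (0 points).
  x = 13: rhs = 2, matching y values: 6, 11 (2 points).
  x = 14: rhs = 8, matching y values: 5, 12 (2 points).
  x = 15: rhs = 13, matching y values: 8, 9 (2 points).
  x = 16: rhs = 6, matching y values: none (0 points).
Total affine count: 13.
Full point count |E(F_17)| = 13 + 1 = 14.
Hasse bound: |14 − (17+1)| = |-4| = 4 ≤ 2√17 ≈ 8.2462 ✓.


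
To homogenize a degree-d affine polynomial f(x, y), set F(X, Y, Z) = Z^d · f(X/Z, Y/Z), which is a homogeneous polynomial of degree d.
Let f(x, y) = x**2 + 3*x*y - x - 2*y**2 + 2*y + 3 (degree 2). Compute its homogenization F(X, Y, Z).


F(X, Y, Z) = X**2 + 3*X*Y - X*Z - 2*Y**2 + 2*Y*Z + 3*Z**2

deg(f) = 2.
Substitute x = X/Z, y = Y/Z into f, then multiply by Z^2.
  monomial 1·x^2·y^0 ↦ 1·X^2·Y^0·Z^0.
  monomial 3·x^1·y^1 ↦ 3·X^1·Y^1·Z^0.
  monomial -1·x^1·y^0 ↦ -1·X^1·Y^0·Z^1.
  monomial -2·x^0·y^2 ↦ -2·X^0·Y^2·Z^0.
  monomial 2·x^0·y^1 ↦ 2·X^0·Y^1·Z^1.
  monomial 3·x^0·y^0 ↦ 3·X^0·Y^0·Z^2.
Collecting: F(X, Y, Z) = X**2 + 3*X*Y - X*Z - 2*Y**2 + 2*Y*Z + 3*Z**2.


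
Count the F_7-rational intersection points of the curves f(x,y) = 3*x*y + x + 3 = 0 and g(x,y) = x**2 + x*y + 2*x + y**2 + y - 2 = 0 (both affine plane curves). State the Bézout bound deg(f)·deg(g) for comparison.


Common zeros: {(5, 6)}; count = 1; Bézout bound = 4.

deg(f) = 2, deg(g) = 2, so Bézout bound = 4.
Scan x ∈ F_7. For each x, list the y ∈ F_7 with f(x, y) ≡ 0 and those with g(x, y) ≡ 0 (mod 7); the common zeros in that column are the intersection.
  x = 0: f ≡ 0 at y ∈ ∅; g ≡ 0 at y ∈ {1, 5}; common: ∅.
  x = 1: f ≡ 0 at y ∈ {1}; g ≡ 0 at y ∈ {6}; common: ∅.
  x = 2: f ≡ 0 at y ∈ {5}; g ≡ 0 at y ∈ ∅; common: ∅.
  x = 3: f ≡ 0 at y ∈ {4}; g ≡ 0 at y ∈ ∅; common: ∅.
  x = 4: f ≡ 0 at y ∈ {0}; g ≡ 0 at y ∈ {1}; common: ∅.
  x = 5: f ≡ 0 at y ∈ {6}; g ≡ 0 at y ∈ {2, 6}; common: {6}.
  x = 6: f ≡ 0 at y ∈ {3}; g ≡ 0 at y ∈ ∅; common: ∅.
Collecting: common zeros = {(5, 6)}, so the count is 1.
Comparison with the Bézout bound: 1 ≤ 4 = deg(f)·deg(g), as expected for curves with no common component (the affine F_7-count falls short of the bound because intersections may lie at infinity, over extension fields, or carry multiplicity).


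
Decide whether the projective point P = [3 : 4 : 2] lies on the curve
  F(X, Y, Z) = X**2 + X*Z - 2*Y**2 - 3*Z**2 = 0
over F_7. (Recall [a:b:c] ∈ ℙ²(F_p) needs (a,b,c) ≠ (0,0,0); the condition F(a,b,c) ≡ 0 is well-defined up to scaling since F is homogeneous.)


F(3,4,2) ≡ 6 (mod 7); P is NOT on the curve.

Evaluate F(3, 4, 2) term-by-term (mod 7).
  X**2 ↦ 1·9·1·1 = 9
  X*Z ↦ 1·3·1·2 = 6
  -2*Y**2 ↦ -2·1·16·1 = -32
  -3*Z**2 ↦ -3·1·1·4 = -12
Sum: F(3, 4, 2) = (9) + (6) + (-32) + (-12) = -29.
Reducing mod 7: -29 ≡ 6 (mod 7).
Since F(a, b, c) ≡ 6 ≠ 0 (mod 7), P does NOT lie on the curve.


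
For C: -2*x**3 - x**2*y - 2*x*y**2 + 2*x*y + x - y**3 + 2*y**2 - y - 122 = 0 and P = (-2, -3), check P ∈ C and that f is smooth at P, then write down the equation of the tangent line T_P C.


Tangent line at P: -59*x - 72*y - 334 = 0.

Step 1: f(-2, -3) = 0, so P lies on C.
Step 2: partial derivatives
  f_x(x, y) = -6*x**2 - 2*x*y - 2*y**2 + 2*y + 1, f_y(x, y) = -x**2 - 4*x*y + 2*x - 3*y**2 + 4*y - 1.
  f_x(P) = -59, f_y(P) = -72 (gradient nonzero, so P is smooth).
Step 3: tangent line at P: -59·(x − -2) + -72·(y − -3) = 0.
Expanding: -59*x - 72*y - 334 = 0.


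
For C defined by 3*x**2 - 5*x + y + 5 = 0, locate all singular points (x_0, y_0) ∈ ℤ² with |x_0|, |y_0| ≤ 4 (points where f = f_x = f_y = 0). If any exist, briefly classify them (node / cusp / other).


No singular points in the scanned grid; C is smooth there.

Compute partial derivatives:
  f_x = 6*x - 5.
  f_y = 1.
f_y = 1 is a nonzero constant, so f_y never vanishes: no point (x, y) can satisfy f = f_x = f_y = 0. In particular no (x, y) ∈ {−4, ..., 4}² is singular; the curve is smooth.


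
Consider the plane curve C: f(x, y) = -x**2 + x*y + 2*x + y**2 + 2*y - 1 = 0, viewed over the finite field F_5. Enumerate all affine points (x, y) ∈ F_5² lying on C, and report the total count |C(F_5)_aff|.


Affine F_5-points: {(1, 0), (1, 2), (2, 3), (3, 2), (3, 3)}; count = 5.

For each of the 25 pairs (x, y) ∈ F_5², evaluate f(x, y) mod 5. Record the zeros.
  x = 0: [0↦4, 1↦2, 2↦2, 3↦4, 4↦3]  zeros at y ∈ ∅
  x = 1: [0↦0, 1↦4, 2↦0, 3↦3, 4↦3]  zeros at y ∈ {0, 2}
  x = 2: [0↦4, 1↦4, 2↦1, 3↦0, 4↦1]  zeros at y ∈ {3}
  x = 3: [0↦1, 1↦2, 2↦0, 3↦0, 4↦2]  zeros at y ∈ {2, 3}
  x = 4: [0↦1, 1↦3, 2↦2, 3↦3, 4↦1]  zeros at y ∈ ∅
Collecting zeros: affine points = {(1, 0), (1, 2), (2, 3), (3, 2), (3, 3)}.
Total count |C(F_5)_aff| = 5.


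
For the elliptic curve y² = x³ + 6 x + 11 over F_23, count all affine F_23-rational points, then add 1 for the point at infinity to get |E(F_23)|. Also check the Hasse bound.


Affine points = {(1, 8), (1, 15), (2, 10), (2, 13), (9, 9), (9, 14), (10, 6), (10, 17), (13, 3), (13, 20), (15, 7), (15, 16), (17, 9), (17, 14), (20, 9), (20, 14), (22, 2), (22, 21)}; affine count = 18; |E(F_23)| = 19.

Discriminant check: Δ ∝ 4a³ + 27b² = 4·6³ + 27·11² = 4·216 + 27·121 ≡ 14 (mod 23). Nonzero ⇒ E is nonsingular.
For each x ∈ F_23, compute rhs = x³ + 6·x + 11 mod 23, then count y ∈ F_23 with y² ≡ rhs.
  x = 0: rhs = 11, matching y values: none (0 points).
  x = 1: rhs = 18, matching y values: 8, 15 (2 points).
  x = 2: rhs = 8, matching y values: 10, 13 (2 points).
  x = 3: rhs = 10, matching y values: none (0 points).
  x = 4: rhs = 7, matching y values: none (0 points).
  x = 5: rhs = 5, matching y values: none (0 points).
  x = 6: rhs = 10, matching y values: none (0 points).
  x = 7: rhs = 5, matching y values: none (0 points).
  x = 8: rhs = 19, matching y values: none (0 points).
  x = 9: rhs = 12, matching y values: 9, 14 (2 points).
  x = 10: rhs = 13, matching y values: 6, 17 (2 points).
  x = 11: rhs = 5, matching y values: none (0 points).
  x = 12: rhs = 17, matching y values: none (0 points).
  x = 13: rhs = 9, matching y values: 3, 20 (2 points).
  x = 14: rhs = 10, matching y values: none (0 points).
  x = 15: rhs = 3, matching y values: 7, 16 (2 points).
  x = 16: rhs = 17, matching y values: none (0 points).
  x = 17: rhs = 12, matching y values: 9, 14 (2 points).
  x = 18: rhs = 17, matching y values: none (0 points).
  x = 19: rhs = 15, matching y values: none (0 points).
  x = 20: rhs = 12, matching y values: 9, 14 (2 points).
  x = 21: rhs = 14, matching y values: none (0 points).
  x = 22: rhs = 4, matching y values: 2, 21 (2 points).
Total affine count: 18.
Full point count |E(F_23)| = 18 + 1 = 19.
Hasse bound: |19 − (23+1)| = |-5| = 5 ≤ 2√23 ≈ 9.5917 ✓.


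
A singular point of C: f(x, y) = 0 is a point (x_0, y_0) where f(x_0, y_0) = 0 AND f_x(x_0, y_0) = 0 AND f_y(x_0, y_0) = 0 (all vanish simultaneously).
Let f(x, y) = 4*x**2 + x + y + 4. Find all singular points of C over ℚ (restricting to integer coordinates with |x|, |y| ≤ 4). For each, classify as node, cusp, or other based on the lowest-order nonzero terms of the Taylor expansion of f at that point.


No singular points in the scanned grid; C is smooth there.

Compute partial derivatives:
  f_x = 8*x + 1.
  f_y = 1.
f_y = 1 is a nonzero constant, so f_y never vanishes: no point (x, y) can satisfy f = f_x = f_y = 0. In particular no (x, y) ∈ {−4, ..., 4}² is singular; the curve is smooth.


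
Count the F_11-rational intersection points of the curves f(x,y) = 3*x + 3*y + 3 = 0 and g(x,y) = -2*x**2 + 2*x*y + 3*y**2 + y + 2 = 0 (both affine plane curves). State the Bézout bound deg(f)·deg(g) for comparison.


Common zeros: {(4, 6), (10, 0)}; count = 2; Bézout bound = 2.

deg(f) = 1, deg(g) = 2, so Bézout bound = 2.
Scan x ∈ F_11. For each x, list the y ∈ F_11 with f(x, y) ≡ 0 and those with g(x, y) ≡ 0 (mod 11); the common zeros in that column are the intersection.
  x = 0: f ≡ 0 at y ∈ {10}; g ≡ 0 at y ∈ ∅; common: ∅.
  x = 1: f ≡ 0 at y ∈ {9}; g ≡ 0 at y ∈ {0, 10}; common: ∅.
  x = 2: f ≡ 0 at y ∈ {8}; g ≡ 0 at y ∈ {6, 7}; common: ∅.
  x = 3: f ≡ 0 at y ∈ {7}; g ≡ 0 at y ∈ ∅; common: ∅.
  x = 4: f ≡ 0 at y ∈ {6}; g ≡ 0 at y ∈ {2, 6}; common: {6}.
  x = 5: f ≡ 0 at y ∈ {5}; g ≡ 0 at y ∈ {4, 7}; common: ∅.
  x = 6: f ≡ 0 at y ∈ {4}; g ≡ 0 at y ∈ ∅; common: ∅.
  x = 7: f ≡ 0 at y ∈ {3}; g ≡ 0 at y ∈ ∅; common: ∅.
  x = 8: f ≡ 0 at y ∈ {2}; g ≡ 0 at y ∈ ∅; common: ∅.
  x = 9: f ≡ 0 at y ∈ {1}; g ≡ 0 at y ∈ {2, 10}; common: ∅.
  x = 10: f ≡ 0 at y ∈ {0}; g ≡ 0 at y ∈ {0, 4}; common: {0}.
Collecting: common zeros = {(4, 6), (10, 0)}, so the count is 2.
Comparison with the Bézout bound: 2 ≤ 2 = deg(f)·deg(g), as expected for curves with no common component (the bound is attained).


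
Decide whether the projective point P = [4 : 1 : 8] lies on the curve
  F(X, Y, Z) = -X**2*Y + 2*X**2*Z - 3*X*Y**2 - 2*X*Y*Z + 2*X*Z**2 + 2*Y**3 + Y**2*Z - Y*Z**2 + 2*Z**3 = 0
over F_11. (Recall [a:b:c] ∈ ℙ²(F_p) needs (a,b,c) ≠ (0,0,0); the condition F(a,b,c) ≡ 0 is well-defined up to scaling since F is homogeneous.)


F(4,1,8) ≡ 7 (mod 11); P is NOT on the curve.

Evaluate F(4, 1, 8) term-by-term (mod 11).
  -X**2*Y ↦ -1·16·1·1 = -16
  2*X**2*Z ↦ 2·16·1·8 = 256
  -3*X*Y**2 ↦ -3·4·1·1 = -12
  -2*X*Y*Z ↦ -2·4·1·8 = -64
  2*X*Z**2 ↦ 2·4·1·64 = 512
  2*Y**3 ↦ 2·1·1·1 = 2
  Y**2*Z ↦ 1·1·1·8 = 8
  -Y*Z**2 ↦ -1·1·1·64 = -64
  2*Z**3 ↦ 2·1·1·512 = 1024
Sum: F(4, 1, 8) = (-16) + (256) + (-12) + (-64) + (512) + (2) + (8) + (-64) + (1024) = 1646.
Reducing mod 11: 1646 ≡ 7 (mod 11).
Since F(a, b, c) ≡ 7 ≠ 0 (mod 11), P does NOT lie on the curve.


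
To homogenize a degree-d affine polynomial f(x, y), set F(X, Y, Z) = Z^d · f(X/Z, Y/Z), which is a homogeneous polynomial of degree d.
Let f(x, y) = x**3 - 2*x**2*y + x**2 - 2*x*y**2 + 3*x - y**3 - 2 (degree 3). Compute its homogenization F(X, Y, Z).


F(X, Y, Z) = X**3 - 2*X**2*Y + X**2*Z - 2*X*Y**2 + 3*X*Z**2 - Y**3 - 2*Z**3

deg(f) = 3.
Substitute x = X/Z, y = Y/Z into f, then multiply by Z^3.
  monomial 1·x^3·y^0 ↦ 1·X^3·Y^0·Z^0.
  monomial -2·x^2·y^1 ↦ -2·X^2·Y^1·Z^0.
  monomial 1·x^2·y^0 ↦ 1·X^2·Y^0·Z^1.
  monomial -2·x^1·y^2 ↦ -2·X^1·Y^2·Z^0.
  monomial 3·x^1·y^0 ↦ 3·X^1·Y^0·Z^2.
  monomial -1·x^0·y^3 ↦ -1·X^0·Y^3·Z^0.
  monomial -2·x^0·y^0 ↦ -2·X^0·Y^0·Z^3.
Collecting: F(X, Y, Z) = X**3 - 2*X**2*Y + X**2*Z - 2*X*Y**2 + 3*X*Z**2 - Y**3 - 2*Z**3.


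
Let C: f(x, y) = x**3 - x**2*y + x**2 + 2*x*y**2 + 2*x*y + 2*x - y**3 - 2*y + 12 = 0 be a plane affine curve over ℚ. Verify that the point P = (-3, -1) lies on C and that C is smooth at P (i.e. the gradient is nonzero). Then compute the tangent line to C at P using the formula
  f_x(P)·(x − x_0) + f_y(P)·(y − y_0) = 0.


Tangent line at P: 17*x - 8*y + 43 = 0.

Step 1: f(-3, -1) = 0, so P lies on C.
Step 2: partial derivatives
  f_x(x, y) = 3*x**2 - 2*x*y + 2*x + 2*y**2 + 2*y + 2, f_y(x, y) = -x**2 + 4*x*y + 2*x - 3*y**2 - 2.
  f_x(P) = 17, f_y(P) = -8 (gradient nonzero, so P is smooth).
Step 3: tangent line at P: 17·(x − -3) + -8·(y − -1) = 0.
Expanding: 17*x - 8*y + 43 = 0.


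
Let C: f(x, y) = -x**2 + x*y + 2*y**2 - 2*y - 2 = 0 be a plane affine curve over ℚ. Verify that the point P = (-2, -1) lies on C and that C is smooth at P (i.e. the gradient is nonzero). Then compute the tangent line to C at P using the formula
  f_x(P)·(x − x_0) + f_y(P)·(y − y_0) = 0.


Tangent line at P: 3*x - 8*y - 2 = 0.

Step 1: f(-2, -1) = 0, so P lies on C.
Step 2: partial derivatives
  f_x(x, y) = -2*x + y, f_y(x, y) = x + 4*y - 2.
  f_x(P) = 3, f_y(P) = -8 (gradient nonzero, so P is smooth).
Step 3: tangent line at P: 3·(x − -2) + -8·(y − -1) = 0.
Expanding: 3*x - 8*y - 2 = 0.


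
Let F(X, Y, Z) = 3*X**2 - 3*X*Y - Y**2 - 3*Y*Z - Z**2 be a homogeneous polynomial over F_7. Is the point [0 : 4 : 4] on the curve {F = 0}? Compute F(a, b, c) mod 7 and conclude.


F(0,4,4) ≡ 4 (mod 7); P is NOT on the curve.

Evaluate F(0, 4, 4) term-by-term (mod 7).
  3*X**2 ↦ 3·0·1·1 = 0
  -3*X*Y ↦ -3·0·4·1 = 0
  -Y**2 ↦ -1·1·16·1 = -16
  -3*Y*Z ↦ -3·1·4·4 = -48
  -Z**2 ↦ -1·1·1·16 = -16
Sum: F(0, 4, 4) = (0) + (0) + (-16) + (-48) + (-16) = -80.
Reducing mod 7: -80 ≡ 4 (mod 7).
Since F(a, b, c) ≡ 4 ≠ 0 (mod 7), P does NOT lie on the curve.


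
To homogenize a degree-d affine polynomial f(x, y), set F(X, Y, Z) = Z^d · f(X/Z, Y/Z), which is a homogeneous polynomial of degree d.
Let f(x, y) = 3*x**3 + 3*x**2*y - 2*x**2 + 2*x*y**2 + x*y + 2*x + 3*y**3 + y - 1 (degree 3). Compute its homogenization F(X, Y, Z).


F(X, Y, Z) = 3*X**3 + 3*X**2*Y - 2*X**2*Z + 2*X*Y**2 + X*Y*Z + 2*X*Z**2 + 3*Y**3 + Y*Z**2 - Z**3

deg(f) = 3.
Substitute x = X/Z, y = Y/Z into f, then multiply by Z^3.
  monomial 3·x^3·y^0 ↦ 3·X^3·Y^0·Z^0.
  monomial 3·x^2·y^1 ↦ 3·X^2·Y^1·Z^0.
  monomial -2·x^2·y^0 ↦ -2·X^2·Y^0·Z^1.
  monomial 2·x^1·y^2 ↦ 2·X^1·Y^2·Z^0.
  monomial 1·x^1·y^1 ↦ 1·X^1·Y^1·Z^1.
  monomial 2·x^1·y^0 ↦ 2·X^1·Y^0·Z^2.
  monomial 3·x^0·y^3 ↦ 3·X^0·Y^3·Z^0.
  monomial 1·x^0·y^1 ↦ 1·X^0·Y^1·Z^2.
  monomial -1·x^0·y^0 ↦ -1·X^0·Y^0·Z^3.
Collecting: F(X, Y, Z) = 3*X**3 + 3*X**2*Y - 2*X**2*Z + 2*X*Y**2 + X*Y*Z + 2*X*Z**2 + 3*Y**3 + Y*Z**2 - Z**3.


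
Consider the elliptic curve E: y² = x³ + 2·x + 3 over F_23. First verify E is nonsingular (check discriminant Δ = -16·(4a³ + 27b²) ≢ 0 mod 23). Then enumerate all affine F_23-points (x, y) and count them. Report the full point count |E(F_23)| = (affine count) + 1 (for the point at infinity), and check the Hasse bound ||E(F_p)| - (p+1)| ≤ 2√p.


Affine points = {(0, 7), (0, 16), (1, 11), (1, 12), (3, 6), (3, 17), (4, 11), (4, 12), (5, 0), (6, 1), (6, 22), (8, 5), (8, 18), (13, 8), (13, 15), (15, 2), (15, 21), (18, 11), (18, 12), (19, 0), (20, 4), (20, 19), (22, 0)}; affine count = 23; |E(F_23)| = 24.

Discriminant check: Δ ∝ 4a³ + 27b² = 4·2³ + 27·3² = 4·8 + 27·9 ≡ 22 (mod 23). Nonzero ⇒ E is nonsingular.
For each x ∈ F_23, compute rhs = x³ + 2·x + 3 mod 23, then count y ∈ F_23 with y² ≡ rhs.
  x = 0: rhs = 3, matching y values: 7, 16 (2 points).
  x = 1: rhs = 6, matching y values: 11, 12 (2 points).
  x = 2: rhs = 15, matching y values: none (0 points).
  x = 3: rhs = 13, matching y values: 6, 17 (2 points).
  x = 4: rhs = 6, matching y values: 11, 12 (2 points).
  x = 5: rhs = 0, matching y values: 0 (1 points).
  x = 6: rhs = 1, matching y values: 1, 22 (2 points).
  x = 7: rhs = 15, matching y values: none (0 points).
  x = 8: rhs = 2, matching y values: 5, 18 (2 points).
  x = 9: rhs = 14, matching y values: none (0 points).
  x = 10: rhs = 11, matching y values: none (0 points).
  x = 11: rhs = 22, matching y values: none (0 points).
  x = 12: rhs = 7, matching y values: none (0 points).
  x = 13: rhs = 18, matching y values: 8, 15 (2 points).
  x = 14: rhs = 15, matching y values: none (0 points).
  x = 15: rhs = 4, matching y values: 2, 21 (2 points).
  x = 16: rhs = 14, matching y values: none (0 points).
  x = 17: rhs = 5, matching y values: none (0 points).
  x = 18: rhs = 6, matching y values: 11, 12 (2 points).
  x = 19: rhs = 0, matching y values: 0 (1 points).
  x = 20: rhs = 16, matching y values: 4, 19 (2 points).
  x = 21: rhs = 14, matching y values: none (0 points).
  x = 22: rhs = 0, matching y values: 0 (1 points).
Total affine count: 23.
Full point count |E(F_23)| = 23 + 1 = 24.
Hasse bound: |24 − (23+1)| = |0| = 0 ≤ 2√23 ≈ 9.5917 ✓.


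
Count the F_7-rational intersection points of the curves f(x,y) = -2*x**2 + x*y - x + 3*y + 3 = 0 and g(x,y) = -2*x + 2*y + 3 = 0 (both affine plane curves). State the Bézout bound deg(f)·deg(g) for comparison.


Common zeros: ∅; count = 0; Bézout bound = 2.

deg(f) = 2, deg(g) = 1, so Bézout bound = 2.
Scan x ∈ F_7. For each x, list the y ∈ F_7 with f(x, y) ≡ 0 and those with g(x, y) ≡ 0 (mod 7); the common zeros in that column are the intersection.
  x = 0: f ≡ 0 at y ∈ {6}; g ≡ 0 at y ∈ {2}; common: ∅.
  x = 1: f ≡ 0 at y ∈ {0}; g ≡ 0 at y ∈ {3}; common: ∅.
  x = 2: f ≡ 0 at y ∈ {0}; g ≡ 0 at y ∈ {4}; common: ∅.
  x = 3: f ≡ 0 at y ∈ {3}; g ≡ 0 at y ∈ {5}; common: ∅.
  x = 4: f ≡ 0 at y ∈ ∅; g ≡ 0 at y ∈ {6}; common: ∅.
  x = 5: f ≡ 0 at y ∈ {3}; g ≡ 0 at y ∈ {0}; common: ∅.
  x = 6: f ≡ 0 at y ∈ {6}; g ≡ 0 at y ∈ {1}; common: ∅.
Collecting: common zeros = ∅, so the count is 0.
Comparison with the Bézout bound: 0 ≤ 2 = deg(f)·deg(g), as expected for curves with no common component (the affine F_7-count falls short of the bound because intersections may lie at infinity, over extension fields, or carry multiplicity).


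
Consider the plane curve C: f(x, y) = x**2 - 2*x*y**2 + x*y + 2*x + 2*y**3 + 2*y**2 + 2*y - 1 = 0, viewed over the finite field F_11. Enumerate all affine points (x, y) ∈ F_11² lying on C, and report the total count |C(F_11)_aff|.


Affine F_11-points: {(0, 3), (2, 1), (2, 3), (2, 8), (3, 7), (4, 6), (5, 6), (6, 8), (8, 1), (9, 7)}; count = 10.

For each of the 121 pairs (x, y) ∈ F_11², evaluate f(x, y) mod 11. Record the zeros.
  x = 0: [0↦10, 1↦5, 2↦5, 3↦0, 4↦2, 5↦1, 6↦9, 7↦5, 8↦1, 9↦9, 10↦8]  zeros at y ∈ {3}
  x = 1: [0↦2, 1↦7, 2↦2, 3↦10, 4↦10, 5↦3, 6↦1, 7↦5, 8↦5, 9↦2, 10↦8]  zeros at y ∈ ∅
  x = 2: [0↦7, 1↦0, 2↦1, 3↦0, 4↦9, 5↦7, 6↦6, 7↦7, 8↦0, 9↦8, 10↦10]  zeros at y ∈ {1, 3, 8}
  x = 3: [0↦3, 1↦6, 2↦2, 3↦3, 4↦10, 5↦2, 6↦2, 7↦0, 8↦8, 9↦5, 10↦3]  zeros at y ∈ {7}
  x = 4: [0↦1, 1↦3, 2↦5, 3↦8, 4↦2, 5↦10, 6↦0, 7↦6, 8↦7, 9↦4, 10↦9]  zeros at y ∈ {6}
  x = 5: [0↦1, 1↦2, 2↦10, 3↦4, 4↦7, 5↦9, 6↦0, 7↦3, 8↦8, 9↦5, 10↦6]  zeros at y ∈ {6}
  x = 6: [0↦3, 1↦3, 2↦6, 3↦2, 4↦3, 5↦10, 6↦2, 7↦2, 8↦0, 9↦8, 10↦5]  zeros at y ∈ {8}
  x = 7: [0↦7, 1↦6, 2↦4, 3↦2, 4↦1, 5↦2, 6↦6, 7↦3, 8↦5, 9↦2, 10↦6]  zeros at y ∈ ∅
  x = 8: [0↦2, 1↦0, 2↦4, 3↦4, 4↦1, 5↦7, 6↦1, 7↦6, 8↦1, 9↦9, 10↦9]  zeros at y ∈ {1}
  x = 9: [0↦10, 1↦7, 2↦6, 3↦8, 4↦3, 5↦3, 6↦9, 7↦0, 8↦10, 9↦7, 10↦3]  zeros at y ∈ {7}
  x = 10: [0↦9, 1↦5, 2↦10, 3↦3, 4↦7, 5↦1, 6↦8, 7↦7, 8↦10, 9↦7, 10↦10]  zeros at y ∈ ∅
Collecting zeros: affine points = {(0, 3), (2, 1), (2, 3), (2, 8), (3, 7), (4, 6), (5, 6), (6, 8), (8, 1), (9, 7)}.
Total count |C(F_11)_aff| = 10.


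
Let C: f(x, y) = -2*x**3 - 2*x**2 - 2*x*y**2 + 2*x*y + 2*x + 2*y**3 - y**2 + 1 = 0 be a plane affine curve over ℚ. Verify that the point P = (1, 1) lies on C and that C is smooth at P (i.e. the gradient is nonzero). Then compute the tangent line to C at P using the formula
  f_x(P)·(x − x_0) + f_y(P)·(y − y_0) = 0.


Tangent line at P: -8*x + 2*y + 6 = 0.

Step 1: f(1, 1) = 0, so P lies on C.
Step 2: partial derivatives
  f_x(x, y) = -6*x**2 - 4*x - 2*y**2 + 2*y + 2, f_y(x, y) = -4*x*y + 2*x + 6*y**2 - 2*y.
  f_x(P) = -8, f_y(P) = 2 (gradient nonzero, so P is smooth).
Step 3: tangent line at P: -8·(x − 1) + 2·(y − 1) = 0.
Expanding: -8*x + 2*y + 6 = 0.


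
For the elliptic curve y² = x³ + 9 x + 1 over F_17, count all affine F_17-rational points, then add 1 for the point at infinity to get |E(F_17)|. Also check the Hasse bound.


Affine points = {(0, 1), (0, 16), (3, 2), (3, 15), (4, 4), (4, 13), (5, 1), (5, 16), (6, 4), (6, 13), (7, 4), (7, 13), (12, 1), (12, 16), (14, 7), (14, 10), (15, 3), (15, 14), (16, 5), (16, 12)}; affine count = 20; |E(F_17)| = 21.

Discriminant check: Δ ∝ 4a³ + 27b² = 4·9³ + 27·1² = 4·729 + 27·1 ≡ 2 (mod 17). Nonzero ⇒ E is nonsingular.
For each x ∈ F_17, compute rhs = x³ + 9·x + 1 mod 17, then count y ∈ F_17 with y² ≡ rhs.
  x = 0: rhs = 1, matching y values: 1, 16 (2 points).
  x = 1: rhs = 11, matching y values: none (0 points).
  x = 2: rhs = 10, matching y values: none (0 points).
  x = 3: rhs = 4, matching y values: 2, 15 (2 points).
  x = 4: rhs = 16, matching y values: 4, 13 (2 points).
  x = 5: rhs = 1, matching y values: 1, 16 (2 points).
  x = 6: rhs = 16, matching y values: 4, 13 (2 points).
  x = 7: rhs = 16, matching y values: 4, 13 (2 points).
  x = 8: rhs = 7, matching y values: none (0 points).
  x = 9: rhs = 12, matching y values: none (0 points).
  x = 10: rhs = 3, matching y values: none (0 points).
  x = 11: rhs = 3, matching y values: none (0 points).
  x = 12: rhs = 1, matching y values: 1, 16 (2 points).
  x = 13: rhs = 3, matching y values: none (0 points).
  x = 14: rhs = 15, matching y values: 7, 10 (2 points).
  x = 15: rhs = 9, matching y values: 3, 14 (2 points).
  x = 16: rhs = 8, matching y values: 5, 12 (2 points).
Total affine count: 20.
Full point count |E(F_17)| = 20 + 1 = 21.
Hasse bound: |21 − (17+1)| = |3| = 3 ≤ 2√17 ≈ 8.2462 ✓.


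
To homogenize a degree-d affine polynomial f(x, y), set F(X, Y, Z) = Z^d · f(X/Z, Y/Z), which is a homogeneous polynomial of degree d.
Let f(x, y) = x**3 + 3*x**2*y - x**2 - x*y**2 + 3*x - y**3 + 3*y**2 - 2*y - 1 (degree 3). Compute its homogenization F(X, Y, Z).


F(X, Y, Z) = X**3 + 3*X**2*Y - X**2*Z - X*Y**2 + 3*X*Z**2 - Y**3 + 3*Y**2*Z - 2*Y*Z**2 - Z**3

deg(f) = 3.
Substitute x = X/Z, y = Y/Z into f, then multiply by Z^3.
  monomial 1·x^3·y^0 ↦ 1·X^3·Y^0·Z^0.
  monomial 3·x^2·y^1 ↦ 3·X^2·Y^1·Z^0.
  monomial -1·x^2·y^0 ↦ -1·X^2·Y^0·Z^1.
  monomial -1·x^1·y^2 ↦ -1·X^1·Y^2·Z^0.
  monomial 3·x^1·y^0 ↦ 3·X^1·Y^0·Z^2.
  monomial -1·x^0·y^3 ↦ -1·X^0·Y^3·Z^0.
  monomial 3·x^0·y^2 ↦ 3·X^0·Y^2·Z^1.
  monomial -2·x^0·y^1 ↦ -2·X^0·Y^1·Z^2.
  monomial -1·x^0·y^0 ↦ -1·X^0·Y^0·Z^3.
Collecting: F(X, Y, Z) = X**3 + 3*X**2*Y - X**2*Z - X*Y**2 + 3*X*Z**2 - Y**3 + 3*Y**2*Z - 2*Y*Z**2 - Z**3.


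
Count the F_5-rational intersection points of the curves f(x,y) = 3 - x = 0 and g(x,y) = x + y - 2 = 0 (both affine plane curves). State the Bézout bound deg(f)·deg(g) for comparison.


Common zeros: {(3, 4)}; count = 1; Bézout bound = 1.

deg(f) = 1, deg(g) = 1, so Bézout bound = 1.
Scan x ∈ F_5. For each x, list the y ∈ F_5 with f(x, y) ≡ 0 and those with g(x, y) ≡ 0 (mod 5); the common zeros in that column are the intersection.
  x = 0: f ≡ 0 at y ∈ ∅; g ≡ 0 at y ∈ {2}; common: ∅.
  x = 1: f ≡ 0 at y ∈ ∅; g ≡ 0 at y ∈ {1}; common: ∅.
  x = 2: f ≡ 0 at y ∈ ∅; g ≡ 0 at y ∈ {0}; common: ∅.
  x = 3: f ≡ 0 at y ∈ {0, 1, 2, 3, 4}; g ≡ 0 at y ∈ {4}; common: {4}.
  x = 4: f ≡ 0 at y ∈ ∅; g ≡ 0 at y ∈ {3}; common: ∅.
Collecting: common zeros = {(3, 4)}, so the count is 1.
Comparison with the Bézout bound: 1 ≤ 1 = deg(f)·deg(g), as expected for curves with no common component (the bound is attained).


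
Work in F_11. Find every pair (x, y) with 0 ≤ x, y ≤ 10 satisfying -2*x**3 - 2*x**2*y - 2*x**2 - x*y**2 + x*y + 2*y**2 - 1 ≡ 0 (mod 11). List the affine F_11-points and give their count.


Affine F_11-points: {(2, 5), (6, 5), (6, 6), (8, 5), (8, 8)}; count = 5.

For each of the 121 pairs (x, y) ∈ F_11², evaluate f(x, y) mod 11. Record the zeros.
  x = 0: [0↦10, 1↦1, 2↦7, 3↦6, 4↦9, 5↦5, 6↦5, 7↦9, 8↦6, 9↦7, 10↦1]  zeros at y ∈ ∅
  x = 1: [0↦6, 1↦6, 2↦8, 3↦1, 4↦7, 5↦4, 6↦3, 7↦4, 8↦7, 9↦1, 10↦8]  zeros at y ∈ ∅
  x = 2: [0↦8, 1↦2, 2↦7, 3↦1, 4↦6, 5↦0, 6↦5, 7↦10, 8↦4, 9↦9, 10↦3]  zeros at y ∈ {5}
  x = 3: [0↦4, 1↦10, 2↦3, 3↦5, 4↦5, 5↦3, 6↦10, 7↦4, 8↦7, 9↦8, 10↦7]  zeros at y ∈ ∅
  x = 4: [0↦4, 1↦7, 2↦6, 3↦1, 4↦3, 5↦1, 6↦6, 7↦7, 8↦4, 9↦8, 10↦8]  zeros at y ∈ ∅
  x = 5: [0↦7, 1↦3, 2↦4, 3↦10, 4↦10, 5↦4, 6↦3, 7↦7, 8↦5, 9↦8, 10↦5]  zeros at y ∈ ∅
  x = 6: [0↦1, 1↦8, 2↦7, 3↦9, 4↦3, 5↦0, 6↦0, 7↦3, 8↦9, 9↦7, 10↦8]  zeros at y ∈ {5, 6}
  x = 7: [0↦7, 1↦10, 2↦3, 3↦8, 4↦3, 5↦10, 6↦7, 7↦5, 8↦4, 9↦4, 10↦5]  zeros at y ∈ ∅
  x = 8: [0↦2, 1↦8, 2↦2, 3↦6, 4↦9, 5↦0, 6↦1, 7↦1, 8↦0, 9↦9, 10↦6]  zeros at y ∈ {5, 8}
  x = 9: [0↦7, 1↦1, 2↦3, 3↦2, 4↦9, 5↦2, 6↦3, 7↦1, 8↦7, 9↦10, 10↦10]  zeros at y ∈ ∅
  x = 10: [0↦10, 1↦10, 2↦5, 3↦6, 4↦2, 5↦4, 6↦1, 7↦4, 8↦2, 9↦6, 10↦5]  zeros at y ∈ ∅
Collecting zeros: affine points = {(2, 5), (6, 5), (6, 6), (8, 5), (8, 8)}.
Total count |C(F_11)_aff| = 5.


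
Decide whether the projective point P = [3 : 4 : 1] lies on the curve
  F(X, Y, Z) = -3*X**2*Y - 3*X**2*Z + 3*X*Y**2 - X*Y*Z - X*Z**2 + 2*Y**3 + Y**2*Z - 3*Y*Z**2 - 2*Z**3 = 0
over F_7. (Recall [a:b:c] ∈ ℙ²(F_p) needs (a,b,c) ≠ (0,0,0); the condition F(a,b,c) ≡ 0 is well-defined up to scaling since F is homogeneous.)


F(3,4,1) ≡ 5 (mod 7); P is NOT on the curve.

Evaluate F(3, 4, 1) term-by-term (mod 7).
  -3*X**2*Y ↦ -3·9·4·1 = -108
  -3*X**2*Z ↦ -3·9·1·1 = -27
  3*X*Y**2 ↦ 3·3·16·1 = 144
  -X*Y*Z ↦ -1·3·4·1 = -12
  -X*Z**2 ↦ -1·3·1·1 = -3
  2*Y**3 ↦ 2·1·64·1 = 128
  Y**2*Z ↦ 1·1·16·1 = 16
  -3*Y*Z**2 ↦ -3·1·4·1 = -12
  -2*Z**3 ↦ -2·1·1·1 = -2
Sum: F(3, 4, 1) = (-108) + (-27) + (144) + (-12) + (-3) + (128) + (16) + (-12) + (-2) = 124.
Reducing mod 7: 124 ≡ 5 (mod 7).
Since F(a, b, c) ≡ 5 ≠ 0 (mod 7), P does NOT lie on the curve.


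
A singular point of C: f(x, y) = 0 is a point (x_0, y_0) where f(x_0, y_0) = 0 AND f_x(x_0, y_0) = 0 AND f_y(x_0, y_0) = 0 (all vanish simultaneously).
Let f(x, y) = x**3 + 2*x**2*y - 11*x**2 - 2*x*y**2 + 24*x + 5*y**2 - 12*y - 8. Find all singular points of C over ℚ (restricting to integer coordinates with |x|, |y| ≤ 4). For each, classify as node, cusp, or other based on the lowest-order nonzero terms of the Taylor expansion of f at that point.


Singular points: {(2, 2)}; classification: node.

Compute partial derivatives:
  f_x = 3*x**2 + 4*x*y - 22*x - 2*y**2 + 24.
  f_y = 2*x**2 - 4*x*y + 10*y - 12.
Scan x_0 ∈ {−4, ..., 4}. For each x_0, f_y(x_0, y) is a polynomial in y; find its integer roots y ∈ {−4, ..., 4}, then test f_x and f at those candidates.
  x = -4: f_y(-4, y) = 26*y + 20; no integer root y with |y| ≤ 4.
  x = -3: f_y(-3, y) = 22*y + 6; no integer root y with |y| ≤ 4.
  x = -2: f_y(-2, y) = 18*y - 4; no integer root y with |y| ≤ 4.
  x = -1: f_y(-1, y) = 14*y - 10; no integer root y with |y| ≤ 4.
  x = 0: f_y(0, y) = 10*y - 12; no integer root y with |y| ≤ 4.
  x = 1: f_y(1, y) = 6*y - 10; no integer root y with |y| ≤ 4.
  x = 2: f_y(2, y) = 2*y - 4; vanishes at y ∈ {2}. (2, 2): f_x = 0, f = 0 — SINGULAR.
  x = 3: f_y(3, y) = 6 - 2*y; vanishes at y ∈ {3}. (3, 3): f_x = 3 ≠ 0.
  x = 4: f_y(4, y) = 20 - 6*y; no integer root y with |y| ≤ 4.
Only singular point on the grid: (2, 2).
Classify: substitute x = 2 + u, y = 2 + v and expand: f = u**3 + 2*u**2*v - u**2 - 2*u*v**2 + v**2.
No constant or linear terms (consistent with a singular point). Quadratic part: -u**2 + v**2. Cubic part: u**3 + 2*u**2*v - 2*u*v**2.
The quadratic part v**2 - u**2 = (v − u)(v + u) splits into two distinct linear factors, so there are two distinct tangent lines y − 2 = ±(x − 2) — this is a node (ordinary double point).
Classification: node.


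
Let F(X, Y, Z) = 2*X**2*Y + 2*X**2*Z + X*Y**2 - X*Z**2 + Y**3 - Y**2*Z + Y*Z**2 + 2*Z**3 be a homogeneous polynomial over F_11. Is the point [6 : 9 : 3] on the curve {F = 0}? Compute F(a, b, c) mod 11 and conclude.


F(6,9,3) ≡ 3 (mod 11); P is NOT on the curve.

Evaluate F(6, 9, 3) term-by-term (mod 11).
  2*X**2*Y ↦ 2·36·9·1 = 648
  2*X**2*Z ↦ 2·36·1·3 = 216
  X*Y**2 ↦ 1·6·81·1 = 486
  -X*Z**2 ↦ -1·6·1·9 = -54
  Y**3 ↦ 1·1·729·1 = 729
  -Y**2*Z ↦ -1·1·81·3 = -243
  Y*Z**2 ↦ 1·1·9·9 = 81
  2*Z**3 ↦ 2·1·1·27 = 54
Sum: F(6, 9, 3) = (648) + (216) + (486) + (-54) + (729) + (-243) + (81) + (54) = 1917.
Reducing mod 11: 1917 ≡ 3 (mod 11).
Since F(a, b, c) ≡ 3 ≠ 0 (mod 11), P does NOT lie on the curve.


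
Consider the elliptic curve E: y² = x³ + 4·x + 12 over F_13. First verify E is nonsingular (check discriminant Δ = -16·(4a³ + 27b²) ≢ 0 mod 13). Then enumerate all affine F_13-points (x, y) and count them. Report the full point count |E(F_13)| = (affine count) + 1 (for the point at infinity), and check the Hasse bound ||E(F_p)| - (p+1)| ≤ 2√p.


Affine points = {(0, 5), (0, 8), (1, 2), (1, 11), (3, 5), (3, 8), (4, 1), (4, 12), (5, 1), (5, 12), (8, 6), (8, 7), (9, 6), (9, 7), (10, 5), (10, 8), (11, 3), (11, 10)}; affine count = 18; |E(F_13)| = 19.

Discriminant check: Δ ∝ 4a³ + 27b² = 4·4³ + 27·12² = 4·64 + 27·144 ≡ 10 (mod 13). Nonzero ⇒ E is nonsingular.
For each x ∈ F_13, compute rhs = x³ + 4·x + 12 mod 13, then count y ∈ F_13 with y² ≡ rhs.
  x = 0: rhs = 12, matching y values: 5, 8 (2 points).
  x = 1: rhs = 4, matching y values: 2, 11 (2 points).
  x = 2: rhs = 2, matching y values: none (0 points).
  x = 3: rhs = 12, matching y values: 5, 8 (2 points).
  x = 4: rhs = 1, matching y values: 1, 12 (2 points).
  x = 5: rhs = 1, matching y values: 1, 12 (2 points).
  x = 6: rhs = 5, matching y values: none (0 points).
  x = 7: rhs = 6, matching y values: none (0 points).
  x = 8: rhs = 10, matching y values: 6, 7 (2 points).
  x = 9: rhs = 10, matching y values: 6, 7 (2 points).
  x = 10: rhs = 12, matching y values: 5, 8 (2 points).
  x = 11: rhs = 9, matching y values: 3, 10 (2 points).
  x = 12: rhs = 7, matching y values: none (0 points).
Total affine count: 18.
Full point count |E(F_13)| = 18 + 1 = 19.
Hasse bound: |19 − (13+1)| = |5| = 5 ≤ 2√13 ≈ 7.2111 ✓.


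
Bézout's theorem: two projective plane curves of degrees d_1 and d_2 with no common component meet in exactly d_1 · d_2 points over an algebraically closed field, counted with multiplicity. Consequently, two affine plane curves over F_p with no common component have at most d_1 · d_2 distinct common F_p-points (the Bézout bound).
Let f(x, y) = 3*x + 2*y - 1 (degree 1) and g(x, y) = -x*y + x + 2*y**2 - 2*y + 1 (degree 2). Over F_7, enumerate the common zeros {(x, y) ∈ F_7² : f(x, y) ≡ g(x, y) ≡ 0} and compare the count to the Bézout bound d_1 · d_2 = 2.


Common zeros: {(1, 6), (3, 3)}; count = 2; Bézout bound = 2.

deg(f) = 1, deg(g) = 2, so Bézout bound = 2.
Scan x ∈ F_7. For each x, list the y ∈ F_7 with f(x, y) ≡ 0 and those with g(x, y) ≡ 0 (mod 7); the common zeros in that column are the intersection.
  x = 0: f ≡ 0 at y ∈ {4}; g ≡ 0 at y ∈ ∅; common: ∅.
  x = 1: f ≡ 0 at y ∈ {6}; g ≡ 0 at y ∈ {6}; common: {6}.
  x = 2: f ≡ 0 at y ∈ {1}; g ≡ 0 at y ∈ ∅; common: ∅.
  x = 3: f ≡ 0 at y ∈ {3}; g ≡ 0 at y ∈ {3}; common: {3}.
  x = 4: f ≡ 0 at y ∈ {5}; g ≡ 0 at y ∈ ∅; common: ∅.
  x = 5: f ≡ 0 at y ∈ {0}; g ≡ 0 at y ∈ {2, 5}; common: ∅.
  x = 6: f ≡ 0 at y ∈ {2}; g ≡ 0 at y ∈ {0, 4}; common: ∅.
Collecting: common zeros = {(1, 6), (3, 3)}, so the count is 2.
Comparison with the Bézout bound: 2 ≤ 2 = deg(f)·deg(g), as expected for curves with no common component (the bound is attained).


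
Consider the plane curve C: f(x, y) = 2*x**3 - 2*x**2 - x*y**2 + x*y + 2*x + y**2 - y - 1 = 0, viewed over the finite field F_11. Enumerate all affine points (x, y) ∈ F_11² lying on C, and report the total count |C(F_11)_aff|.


Affine F_11-points: {(0, 4), (0, 8), (2, 0), (2, 1), (5, 0), (5, 1), (6, 3), (6, 9), (8, 3), (8, 9), (9, 3), (9, 9), (10, 5), (10, 7)}; count = 14.

For each of the 121 pairs (x, y) ∈ F_11², evaluate f(x, y) mod 11. Record the zeros.
  x = 0: [0↦10, 1↦10, 2↦1, 3↦5, 4↦0, 5↦8, 6↦7, 7↦8, 8↦0, 9↦5, 10↦1]  zeros at y ∈ {4, 8}
  x = 1: [0↦1, 1↦1, 2↦1, 3↦1, 4↦1, 5↦1, 6↦1, 7↦1, 8↦1, 9↦1, 10↦1]  zeros at y ∈ ∅
  x = 2: [0↦0, 1↦0, 2↦9, 3↦5, 4↦10, 5↦2, 6↦3, 7↦2, 8↦10, 9↦5, 10↦9]  zeros at y ∈ {0, 1}
  x = 3: [0↦8, 1↦8, 2↦4, 3↦7, 4↦6, 5↦1, 6↦3, 7↦1, 8↦6, 9↦7, 10↦4]  zeros at y ∈ ∅
  x = 4: [0↦4, 1↦4, 2↦9, 3↦8, 4↦1, 5↦10, 6↦2, 7↦10, 8↦1, 9↦8, 10↦9]  zeros at y ∈ ∅
  x = 5: [0↦0, 1↦0, 2↦3, 3↦9, 4↦7, 5↦8, 6↦1, 7↦8, 8↦7, 9↦9, 10↦3]  zeros at y ∈ {0, 1}
  x = 6: [0↦8, 1↦8, 2↦9, 3↦0, 4↦3, 5↦7, 6↦1, 7↦7, 8↦3, 9↦0, 10↦9]  zeros at y ∈ {3, 9}
  x = 7: [0↦7, 1↦7, 2↦6, 3↦4, 4↦1, 5↦8, 6↦3, 7↦8, 8↦1, 9↦4, 10↦6]  zeros at y ∈ ∅
  x = 8: [0↦9, 1↦9, 2↦6, 3↦0, 4↦2, 5↦1, 6↦8, 7↦1, 8↦2, 9↦0, 10↦6]  zeros at y ∈ {3, 9}
  x = 9: [0↦4, 1↦4, 2↦10, 3↦0, 4↦7, 5↦9, 6↦6, 7↦9, 8↦7, 9↦0, 10↦10]  zeros at y ∈ {3, 9}
  x = 10: [0↦4, 1↦4, 2↦8, 3↦5, 4↦6, 5↦0, 6↦9, 7↦0, 8↦6, 9↦5, 10↦8]  zeros at y ∈ {5, 7}
Collecting zeros: affine points = {(0, 4), (0, 8), (2, 0), (2, 1), (5, 0), (5, 1), (6, 3), (6, 9), (8, 3), (8, 9), (9, 3), (9, 9), (10, 5), (10, 7)}.
Total count |C(F_11)_aff| = 14.


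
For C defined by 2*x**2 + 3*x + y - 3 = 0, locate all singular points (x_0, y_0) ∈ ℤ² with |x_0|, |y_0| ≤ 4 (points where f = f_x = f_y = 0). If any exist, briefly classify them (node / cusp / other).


No singular points in the scanned grid; C is smooth there.

Compute partial derivatives:
  f_x = 4*x + 3.
  f_y = 1.
f_y = 1 is a nonzero constant, so f_y never vanishes: no point (x, y) can satisfy f = f_x = f_y = 0. In particular no (x, y) ∈ {−4, ..., 4}² is singular; the curve is smooth.


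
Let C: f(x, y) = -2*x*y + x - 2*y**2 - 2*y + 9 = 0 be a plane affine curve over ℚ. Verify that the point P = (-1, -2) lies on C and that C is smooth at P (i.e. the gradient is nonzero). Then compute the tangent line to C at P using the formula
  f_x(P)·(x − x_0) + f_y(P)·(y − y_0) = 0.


Tangent line at P: 5*x + 8*y + 21 = 0.

Step 1: f(-1, -2) = 0, so P lies on C.
Step 2: partial derivatives
  f_x(x, y) = 1 - 2*y, f_y(x, y) = -2*x - 4*y - 2.
  f_x(P) = 5, f_y(P) = 8 (gradient nonzero, so P is smooth).
Step 3: tangent line at P: 5·(x − -1) + 8·(y − -2) = 0.
Expanding: 5*x + 8*y + 21 = 0.


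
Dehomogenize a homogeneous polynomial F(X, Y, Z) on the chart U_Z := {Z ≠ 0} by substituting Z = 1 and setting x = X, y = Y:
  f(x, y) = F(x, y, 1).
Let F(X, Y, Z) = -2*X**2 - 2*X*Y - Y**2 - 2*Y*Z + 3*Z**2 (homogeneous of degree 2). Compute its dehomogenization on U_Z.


f(x, y) = -2*x**2 - 2*x*y - y**2 - 2*y + 3

On U_Z we set Z = 1. Each monomial c·X^i·Y^j·Z^k in F becomes c·x^i·y^j·1^k = c·x^i·y^j.
Substituting Z = 1: F(X, Y, 1) = -2*x**2 - 2*x*y - y**2 - 2*y + 3.
Note: deg(f) ≤ deg(F) = 2; strict inequality happens when F is divisible by Z (lost terms).


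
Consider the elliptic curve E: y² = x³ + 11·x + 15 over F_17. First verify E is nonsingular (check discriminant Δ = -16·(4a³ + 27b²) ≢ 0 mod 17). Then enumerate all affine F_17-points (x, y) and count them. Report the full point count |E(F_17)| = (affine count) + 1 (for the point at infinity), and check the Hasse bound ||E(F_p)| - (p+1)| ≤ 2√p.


Affine points = {(0, 7), (0, 10), (4, 2), (4, 15), (5, 5), (5, 12), (6, 5), (6, 12), (13, 3), (13, 14), (15, 6), (15, 11)}; affine count = 12; |E(F_17)| = 13.

Discriminant check: Δ ∝ 4a³ + 27b² = 4·11³ + 27·15² = 4·1331 + 27·225 ≡ 9 (mod 17). Nonzero ⇒ E is nonsingular.
For each x ∈ F_17, compute rhs = x³ + 11·x + 15 mod 17, then count y ∈ F_17 with y² ≡ rhs.
  x = 0: rhs = 15, matching y values: 7, 10 (2 points).
  x = 1: rhs = 10, matching y values: none (0 points).
  x = 2: rhs = 11, matching y values: none (0 points).
  x = 3: rhs = 7, matching y values: none (0 points).
  x = 4: rhs = 4, matching y values: 2, 15 (2 points).
  x = 5: rhs = 8, matching y values: 5, 12 (2 points).
  x = 6: rhs = 8, matching y values: 5, 12 (2 points).
  x = 7: rhs = 10, matching y values: none (0 points).
  x = 8: rhs = 3, matching y values: none (0 points).
  x = 9: rhs = 10, matching y values: none (0 points).
  x = 10: rhs = 3, matching y values: none (0 points).
  x = 11: rhs = 5, matching y values: none (0 points).
  x = 12: rhs = 5, matching y values: none (0 points).
  x = 13: rhs = 9, matching y values: 3, 14 (2 points).
  x = 14: rhs = 6, matching y values: none (0 points).
  x = 15: rhs = 2, matching y values: 6, 11 (2 points).
  x = 16: rhs = 3, matching y values: none (0 points).
Total affine count: 12.
Full point count |E(F_17)| = 12 + 1 = 13.
Hasse bound: |13 − (17+1)| = |-5| = 5 ≤ 2√17 ≈ 8.2462 ✓.
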